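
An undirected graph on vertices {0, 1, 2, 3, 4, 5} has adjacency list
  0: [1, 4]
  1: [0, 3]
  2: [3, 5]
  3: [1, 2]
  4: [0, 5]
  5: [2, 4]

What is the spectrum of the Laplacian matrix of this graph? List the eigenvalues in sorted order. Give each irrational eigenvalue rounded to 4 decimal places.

[0, 1, 1, 3, 3, 4]

Each diagonal entry of L is the vertex degree and each off-diagonal entry is -1 where an edge is present, 0 otherwise; in the order [0, 1, 2, 3, 4, 5] the diagonal is [2, 2, 2, 2, 2, 2]. L is symmetric positive semidefinite, so every eigenvalue is real and nonnegative. The single zero eigenvalue shows the graph is connected. There is one zero in the spectrum, matching the 1 component.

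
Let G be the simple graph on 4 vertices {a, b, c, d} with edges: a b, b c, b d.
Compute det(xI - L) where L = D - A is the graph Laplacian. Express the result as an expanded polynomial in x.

x^4 - 6x^3 + 9x^2 - 4x

Reading degrees in the order [a, b, c, d] gives [1, 3, 1, 1]; set D = diag(1, 3, 1, 1) and form L = D - A. L has integer entries, so p(x) = det(xI - L) has integer coefficients. Expanding the determinant yields x^4 - 6x^3 + 9x^2 - 4x. Since p(0) = det(-L) = 0, x divides p(x). By the matrix-tree theorem the graph has (1/4) * product of the nonzero eigenvalues = 1 spanning tree. The eigenvalues sum to 6, which equals trace(L) = 2|E|.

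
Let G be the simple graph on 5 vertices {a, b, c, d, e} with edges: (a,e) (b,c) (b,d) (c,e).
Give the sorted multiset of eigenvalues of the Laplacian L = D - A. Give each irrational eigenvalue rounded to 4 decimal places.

Reading degrees in the order [a, b, c, d, e] gives [1, 2, 2, 1, 2]; set D = diag(1, 2, 2, 1, 2) and form L = D - A. Since every row of L sums to 0, the all-ones vector is in the kernel and 0 is an eigenvalue. The single zero eigenvalue shows the graph is connected. The largest eigenvalue, 3.6180, is at most the vertex count 5.

[0, 0.3820, 1.3820, 2.6180, 3.6180]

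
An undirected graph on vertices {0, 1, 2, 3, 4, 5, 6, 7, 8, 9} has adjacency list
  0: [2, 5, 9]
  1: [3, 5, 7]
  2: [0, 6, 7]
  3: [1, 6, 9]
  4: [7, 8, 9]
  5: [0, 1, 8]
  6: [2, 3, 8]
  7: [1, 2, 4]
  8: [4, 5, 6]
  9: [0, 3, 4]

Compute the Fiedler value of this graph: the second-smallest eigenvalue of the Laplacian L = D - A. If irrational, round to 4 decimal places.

2

Each diagonal entry of L is the vertex degree and each off-diagonal entry is -1 where an edge is present, 0 otherwise; in the order [0, 1, 2, 3, 4, 5, 6, 7, 8, 9] the diagonal is [3, 3, 3, 3, 3, 3, 3, 3, 3, 3]. Computing the eigenvalues of L and sorting gives [0, 2, 2, 2, 2, 2, 5, 5, 5, 5]. The Fiedler value lambda_2 = 2 is strictly positive, so the graph is connected. There is one zero in the spectrum, matching the 1 component.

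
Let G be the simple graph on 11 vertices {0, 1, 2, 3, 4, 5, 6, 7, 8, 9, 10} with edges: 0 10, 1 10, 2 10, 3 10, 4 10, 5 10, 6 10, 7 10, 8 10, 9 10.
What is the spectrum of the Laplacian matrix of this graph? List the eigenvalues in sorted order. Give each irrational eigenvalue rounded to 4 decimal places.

[0, 1, 1, 1, 1, 1, 1, 1, 1, 1, 11]

Reading degrees in the order [0, 1, 2, 3, 4, 5, 6, 7, 8, 9, 10] gives [1, 1, 1, 1, 1, 1, 1, 1, 1, 1, 10]; set D = diag(1, 1, 1, 1, 1, 1, 1, 1, 1, 1, 10) and form L = D - A. Since every row of L sums to 0, the all-ones vector is in the kernel and 0 is an eigenvalue. The single zero eigenvalue shows the graph is connected. The largest eigenvalue, 11, is at most the vertex count 11. There is one zero in the spectrum, matching the 1 component.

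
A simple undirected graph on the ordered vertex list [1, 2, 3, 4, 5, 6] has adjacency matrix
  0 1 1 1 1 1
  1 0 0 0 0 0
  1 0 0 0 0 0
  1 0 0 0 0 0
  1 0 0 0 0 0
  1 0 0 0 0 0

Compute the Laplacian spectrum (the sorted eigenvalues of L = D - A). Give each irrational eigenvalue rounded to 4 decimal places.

[0, 1, 1, 1, 1, 6]

Reading degrees in the order [1, 2, 3, 4, 5, 6] gives [5, 1, 1, 1, 1, 1]; set D = diag(5, 1, 1, 1, 1, 1) and form L = D - A. L is symmetric positive semidefinite, so every eigenvalue is real and nonnegative. The single zero eigenvalue shows the graph is connected. There is one zero in the spectrum, matching the 1 component.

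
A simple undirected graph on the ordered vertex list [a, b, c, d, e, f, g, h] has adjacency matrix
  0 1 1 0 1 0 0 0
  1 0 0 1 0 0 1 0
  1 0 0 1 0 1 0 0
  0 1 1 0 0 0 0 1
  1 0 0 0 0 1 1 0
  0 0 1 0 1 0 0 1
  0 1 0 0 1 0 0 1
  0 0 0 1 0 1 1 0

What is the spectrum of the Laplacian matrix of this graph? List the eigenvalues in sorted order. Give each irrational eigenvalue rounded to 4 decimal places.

With the vertex order [a, b, c, d, e, f, g, h], the degrees are [3, 3, 3, 3, 3, 3, 3, 3], giving D = diag(3, 3, 3, 3, 3, 3, 3, 3) and L = D - A. The multiplicity of 0 as a Laplacian eigenvalue equals the number of connected components.

[0, 2, 2, 2, 4, 4, 4, 6]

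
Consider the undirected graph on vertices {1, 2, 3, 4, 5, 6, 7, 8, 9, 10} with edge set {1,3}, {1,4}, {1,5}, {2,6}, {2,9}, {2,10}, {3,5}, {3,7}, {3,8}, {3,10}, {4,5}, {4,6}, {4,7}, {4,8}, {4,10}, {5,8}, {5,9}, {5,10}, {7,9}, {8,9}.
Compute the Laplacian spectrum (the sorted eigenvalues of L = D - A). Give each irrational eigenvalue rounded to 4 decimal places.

[0, 1.4407, 2.4722, 2.8667, 3.4731, 3.7962, 5.2447, 5.6535, 7.1035, 7.9493]

Each diagonal entry of L is the vertex degree and each off-diagonal entry is -1 where an edge is present, 0 otherwise; in the order [1, 2, 3, 4, 5, 6, 7, 8, 9, 10] the diagonal is [3, 3, 5, 6, 6, 2, 3, 4, 4, 4]. L is symmetric positive semidefinite, so every eigenvalue is real and nonnegative. The largest eigenvalue, 7.9493, is at most the vertex count 10.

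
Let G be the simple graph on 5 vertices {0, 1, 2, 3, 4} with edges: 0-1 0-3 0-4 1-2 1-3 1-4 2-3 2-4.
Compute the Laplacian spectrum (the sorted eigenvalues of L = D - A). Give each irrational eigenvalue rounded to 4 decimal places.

Each diagonal entry of L is the vertex degree and each off-diagonal entry is -1 where an edge is present, 0 otherwise; in the order [0, 1, 2, 3, 4] the diagonal is [3, 4, 3, 3, 3]. L is symmetric positive semidefinite, so every eigenvalue is real and nonnegative.

[0, 3, 3, 5, 5]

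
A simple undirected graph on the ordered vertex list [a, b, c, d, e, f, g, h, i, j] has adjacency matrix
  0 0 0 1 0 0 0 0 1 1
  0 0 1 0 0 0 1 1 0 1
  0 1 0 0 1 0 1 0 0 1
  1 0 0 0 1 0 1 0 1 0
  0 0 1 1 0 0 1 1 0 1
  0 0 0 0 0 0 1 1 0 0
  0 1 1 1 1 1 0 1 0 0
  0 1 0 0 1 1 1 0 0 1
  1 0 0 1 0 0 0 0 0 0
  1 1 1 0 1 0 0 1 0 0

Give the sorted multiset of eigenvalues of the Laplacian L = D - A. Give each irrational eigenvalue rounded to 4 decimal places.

[0, 0.9596, 1.9546, 3.4102, 3.7343, 4.5580, 4.8363, 6.2114, 6.8657, 7.4700]

Reading degrees in the order [a, b, c, d, e, f, g, h, i, j] gives [3, 4, 4, 4, 5, 2, 6, 5, 2, 5]; set D = diag(3, 4, 4, 4, 5, 2, 6, 5, 2, 5) and form L = D - A. The multiplicity of 0 as a Laplacian eigenvalue equals the number of connected components. The single zero eigenvalue shows the graph is connected. The largest eigenvalue, 7.4700, is at most the vertex count 10.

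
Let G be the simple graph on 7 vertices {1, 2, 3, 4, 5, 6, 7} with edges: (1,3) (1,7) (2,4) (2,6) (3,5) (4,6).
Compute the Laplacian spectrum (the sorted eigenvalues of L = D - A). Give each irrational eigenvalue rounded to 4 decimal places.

[0, 0, 0.5858, 2, 3, 3, 3.4142]

With the vertex order [1, 2, 3, 4, 5, 6, 7], the degrees are [2, 2, 2, 2, 1, 2, 1], giving D = diag(2, 2, 2, 2, 1, 2, 1) and L = D - A. L is symmetric positive semidefinite, so every eigenvalue is real and nonnegative. The 2 zero eigenvalues correspond to the 2 connected components. The eigenvalues sum to 12, which equals trace(L) = 2|E|. There are 2 zeros in the spectrum, matching the 2 components.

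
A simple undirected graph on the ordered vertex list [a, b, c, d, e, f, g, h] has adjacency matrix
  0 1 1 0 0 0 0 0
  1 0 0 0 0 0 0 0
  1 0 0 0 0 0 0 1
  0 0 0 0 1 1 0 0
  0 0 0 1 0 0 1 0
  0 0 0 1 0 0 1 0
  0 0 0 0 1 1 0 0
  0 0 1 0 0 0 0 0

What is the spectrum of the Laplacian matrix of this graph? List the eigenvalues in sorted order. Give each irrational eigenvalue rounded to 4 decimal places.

Each diagonal entry of L is the vertex degree and each off-diagonal entry is -1 where an edge is present, 0 otherwise; in the order [a, b, c, d, e, f, g, h] the diagonal is [2, 1, 2, 2, 2, 2, 2, 1]. Diagonalising L (or applying a numerical eigensolver to the 8x8 matrix) gives the spectrum above. The 2 zero eigenvalues correspond to the 2 connected components. The eigenvalues sum to 14, which equals trace(L) = 2|E|. There are 2 zeros in the spectrum, matching the 2 components.

[0, 0, 0.5858, 2, 2, 2, 3.4142, 4]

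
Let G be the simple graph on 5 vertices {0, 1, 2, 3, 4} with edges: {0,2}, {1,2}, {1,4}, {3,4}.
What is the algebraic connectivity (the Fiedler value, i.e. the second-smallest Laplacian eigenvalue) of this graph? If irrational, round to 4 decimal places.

With the vertex order [0, 1, 2, 3, 4], the degrees are [1, 2, 2, 1, 2], giving D = diag(1, 2, 2, 1, 2) and L = D - A. Computing the eigenvalues of L and sorting gives [0, 0.3820, 1.3820, 2.6180, 3.6180]. The Fiedler value lambda_2 = 0.3820 is strictly positive, so the graph is connected. By the matrix-tree theorem the graph has (1/5) * product of the nonzero eigenvalues = 1 spanning tree.

0.3820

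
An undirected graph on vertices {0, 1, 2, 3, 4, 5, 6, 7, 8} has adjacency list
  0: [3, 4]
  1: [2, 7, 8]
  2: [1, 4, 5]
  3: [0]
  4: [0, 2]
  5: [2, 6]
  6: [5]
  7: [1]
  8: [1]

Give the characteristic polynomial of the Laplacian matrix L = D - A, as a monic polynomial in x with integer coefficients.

With the vertex order [0, 1, 2, 3, 4, 5, 6, 7, 8], the degrees are [2, 3, 3, 1, 2, 2, 1, 1, 1], giving D = diag(2, 3, 3, 1, 2, 2, 1, 1, 1) and L = D - A. L has integer entries, so p(x) = det(xI - L) has integer coefficients. Expanding the determinant yields x^9 - 16x^8 + 103x^7 - 344x^6 + 641x^5 - 668x^4 + 370x^3 - 96x^2 + 9x. The coefficient of x^8 equals -trace(L) = -16, matching the sum of degrees. There is one zero in the spectrum, matching the 1 component. The largest eigenvalue, 4.7049, is at most the vertex count 9.

x^9 - 16x^8 + 103x^7 - 344x^6 + 641x^5 - 668x^4 + 370x^3 - 96x^2 + 9x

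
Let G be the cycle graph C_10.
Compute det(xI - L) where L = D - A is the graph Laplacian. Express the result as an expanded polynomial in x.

x^10 - 20x^9 + 170x^8 - 800x^7 + 2275x^6 - 4004x^5 + 4290x^4 - 2640x^3 + 825x^2 - 100x

The graph has 10 vertices and degree multiset [2, 2, 2, 2, 2, 2, 2, 2, 2, 2]; D is the diagonal matrix of degrees and L = D - A. L has integer entries, so p(x) = det(xI - L) has integer coefficients. Expanding the determinant yields x^10 - 20x^9 + 170x^8 - 800x^7 + 2275x^6 - 4004x^5 + 4290x^4 - 2640x^3 + 825x^2 - 100x. The coefficient of x^9 equals -trace(L) = -20, matching the sum of degrees.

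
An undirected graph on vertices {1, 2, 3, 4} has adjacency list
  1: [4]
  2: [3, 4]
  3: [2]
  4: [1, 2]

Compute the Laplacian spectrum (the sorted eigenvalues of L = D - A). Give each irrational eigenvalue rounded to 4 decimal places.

Reading degrees in the order [1, 2, 3, 4] gives [1, 2, 1, 2]; set D = diag(1, 2, 1, 2) and form L = D - A. Diagonalising L (or applying a numerical eigensolver to the 4x4 matrix) gives the spectrum above. The single zero eigenvalue shows the graph is connected. There is one zero in the spectrum, matching the 1 component. By the matrix-tree theorem the graph has (1/4) * product of the nonzero eigenvalues = 1 spanning tree.

[0, 0.5858, 2, 3.4142]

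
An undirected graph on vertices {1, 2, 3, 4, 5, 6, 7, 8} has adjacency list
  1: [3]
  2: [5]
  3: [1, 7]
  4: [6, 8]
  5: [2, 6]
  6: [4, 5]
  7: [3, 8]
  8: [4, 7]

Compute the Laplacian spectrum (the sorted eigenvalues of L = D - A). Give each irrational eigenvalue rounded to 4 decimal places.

[0, 0.1522, 0.5858, 1.2346, 2, 2.7654, 3.4142, 3.8478]

With the vertex order [1, 2, 3, 4, 5, 6, 7, 8], the degrees are [1, 1, 2, 2, 2, 2, 2, 2], giving D = diag(1, 1, 2, 2, 2, 2, 2, 2) and L = D - A. The multiplicity of 0 as a Laplacian eigenvalue equals the number of connected components. By the matrix-tree theorem the graph has (1/8) * product of the nonzero eigenvalues = 1 spanning tree. The eigenvalues sum to 14, which equals trace(L) = 2|E|.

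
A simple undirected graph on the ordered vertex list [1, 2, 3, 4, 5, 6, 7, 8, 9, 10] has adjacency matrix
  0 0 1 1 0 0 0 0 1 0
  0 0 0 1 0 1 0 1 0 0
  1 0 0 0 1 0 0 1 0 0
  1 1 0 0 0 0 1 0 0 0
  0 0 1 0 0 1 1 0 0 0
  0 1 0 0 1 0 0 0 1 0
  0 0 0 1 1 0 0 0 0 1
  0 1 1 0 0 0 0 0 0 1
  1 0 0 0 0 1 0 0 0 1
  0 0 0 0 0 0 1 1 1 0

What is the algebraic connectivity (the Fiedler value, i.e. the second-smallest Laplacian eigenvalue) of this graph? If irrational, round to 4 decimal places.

With the vertex order [1, 2, 3, 4, 5, 6, 7, 8, 9, 10], the degrees are [3, 3, 3, 3, 3, 3, 3, 3, 3, 3], giving D = diag(3, 3, 3, 3, 3, 3, 3, 3, 3, 3) and L = D - A. The smallest Laplacian eigenvalue is always 0. The next one, lambda_2 = 2, measures how hard the graph is to disconnect: larger values mean better connectivity. The largest eigenvalue, 5, is at most the vertex count 10. The eigenvalues sum to 30, which equals trace(L) = 2|E|.

2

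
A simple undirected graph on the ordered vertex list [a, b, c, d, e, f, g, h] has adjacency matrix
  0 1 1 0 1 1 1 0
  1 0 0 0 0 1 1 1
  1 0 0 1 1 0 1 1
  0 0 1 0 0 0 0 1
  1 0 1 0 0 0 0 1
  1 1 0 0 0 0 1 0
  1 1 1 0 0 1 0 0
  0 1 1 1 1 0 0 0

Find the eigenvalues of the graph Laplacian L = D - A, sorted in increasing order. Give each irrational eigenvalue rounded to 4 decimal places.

Reading degrees in the order [a, b, c, d, e, f, g, h] gives [5, 4, 5, 2, 3, 3, 4, 4]; set D = diag(5, 4, 5, 2, 3, 3, 4, 4) and form L = D - A. Diagonalising L (or applying a numerical eigensolver to the 8x8 matrix) gives the spectrum above. By the matrix-tree theorem the graph has (1/8) * product of the nonzero eigenvalues = 1511 spanning trees.

[0, 1.3679, 2.4934, 4, 4.2291, 5.2785, 5.8729, 6.7582]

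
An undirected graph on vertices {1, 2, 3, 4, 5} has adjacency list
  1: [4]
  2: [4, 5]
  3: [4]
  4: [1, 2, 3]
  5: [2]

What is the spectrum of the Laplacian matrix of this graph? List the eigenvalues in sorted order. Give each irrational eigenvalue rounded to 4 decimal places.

Each diagonal entry of L is the vertex degree and each off-diagonal entry is -1 where an edge is present, 0 otherwise; in the order [1, 2, 3, 4, 5] the diagonal is [1, 2, 1, 3, 1]. Since every row of L sums to 0, the all-ones vector is in the kernel and 0 is an eigenvalue. By the matrix-tree theorem the graph has (1/5) * product of the nonzero eigenvalues = 1 spanning tree. There is one zero in the spectrum, matching the 1 component.

[0, 0.5188, 1, 2.3111, 4.1701]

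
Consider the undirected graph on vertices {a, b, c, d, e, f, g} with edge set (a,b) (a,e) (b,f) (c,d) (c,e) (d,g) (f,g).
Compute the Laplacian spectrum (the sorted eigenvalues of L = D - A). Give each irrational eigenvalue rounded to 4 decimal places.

Each diagonal entry of L is the vertex degree and each off-diagonal entry is -1 where an edge is present, 0 otherwise; in the order [a, b, c, d, e, f, g] the diagonal is [2, 2, 2, 2, 2, 2, 2]. Diagonalising L (or applying a numerical eigensolver to the 7x7 matrix) gives the spectrum above. The single zero eigenvalue shows the graph is connected. There is one zero in the spectrum, matching the 1 component.

[0, 0.7530, 0.7530, 2.4450, 2.4450, 3.8019, 3.8019]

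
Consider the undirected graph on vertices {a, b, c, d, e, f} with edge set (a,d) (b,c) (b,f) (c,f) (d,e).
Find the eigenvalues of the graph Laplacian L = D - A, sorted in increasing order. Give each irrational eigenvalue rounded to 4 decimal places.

[0, 0, 1, 3, 3, 3]

With the vertex order [a, b, c, d, e, f], the degrees are [1, 2, 2, 2, 1, 2], giving D = diag(1, 2, 2, 2, 1, 2) and L = D - A. Diagonalising L (or applying a numerical eigensolver to the 6x6 matrix) gives the spectrum above. The 2 zero eigenvalues correspond to the 2 connected components. There are 2 zeros in the spectrum, matching the 2 components.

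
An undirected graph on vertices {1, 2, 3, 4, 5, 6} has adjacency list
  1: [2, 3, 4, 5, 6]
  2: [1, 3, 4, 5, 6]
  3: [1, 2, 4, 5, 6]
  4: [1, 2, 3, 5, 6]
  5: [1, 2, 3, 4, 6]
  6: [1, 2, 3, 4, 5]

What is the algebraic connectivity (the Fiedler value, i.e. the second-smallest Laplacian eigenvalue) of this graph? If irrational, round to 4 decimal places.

6

Reading degrees in the order [1, 2, 3, 4, 5, 6] gives [5, 5, 5, 5, 5, 5]; set D = diag(5, 5, 5, 5, 5, 5) and form L = D - A. The smallest Laplacian eigenvalue is always 0. The next one, lambda_2 = 6, measures how hard the graph is to disconnect: larger values mean better connectivity. The largest eigenvalue, 6, is at most the vertex count 6. The eigenvalues sum to 30, which equals trace(L) = 2|E|.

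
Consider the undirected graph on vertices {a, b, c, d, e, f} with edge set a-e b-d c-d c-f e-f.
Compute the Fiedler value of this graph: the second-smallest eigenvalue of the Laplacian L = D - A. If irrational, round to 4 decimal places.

0.2679

Reading degrees in the order [a, b, c, d, e, f] gives [1, 1, 2, 2, 2, 2]; set D = diag(1, 1, 2, 2, 2, 2) and form L = D - A. The smallest Laplacian eigenvalue is always 0. The next one, lambda_2 = 0.2679, measures how hard the graph is to disconnect: larger values mean better connectivity.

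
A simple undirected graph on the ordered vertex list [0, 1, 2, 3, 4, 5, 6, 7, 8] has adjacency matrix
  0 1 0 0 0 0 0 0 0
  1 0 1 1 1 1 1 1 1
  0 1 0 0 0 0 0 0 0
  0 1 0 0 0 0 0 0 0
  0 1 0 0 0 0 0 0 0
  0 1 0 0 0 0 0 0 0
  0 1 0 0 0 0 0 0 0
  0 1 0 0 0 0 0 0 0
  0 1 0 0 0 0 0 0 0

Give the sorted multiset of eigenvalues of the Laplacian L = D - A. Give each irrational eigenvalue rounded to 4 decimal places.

[0, 1, 1, 1, 1, 1, 1, 1, 9]

Each diagonal entry of L is the vertex degree and each off-diagonal entry is -1 where an edge is present, 0 otherwise; in the order [0, 1, 2, 3, 4, 5, 6, 7, 8] the diagonal is [1, 8, 1, 1, 1, 1, 1, 1, 1]. Diagonalising L (or applying a numerical eigensolver to the 9x9 matrix) gives the spectrum above. The single zero eigenvalue shows the graph is connected.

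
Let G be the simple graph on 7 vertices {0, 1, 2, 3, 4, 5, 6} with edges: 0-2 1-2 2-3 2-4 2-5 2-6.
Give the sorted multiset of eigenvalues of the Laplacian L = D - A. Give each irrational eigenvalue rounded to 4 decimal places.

[0, 1, 1, 1, 1, 1, 7]

Each diagonal entry of L is the vertex degree and each off-diagonal entry is -1 where an edge is present, 0 otherwise; in the order [0, 1, 2, 3, 4, 5, 6] the diagonal is [1, 1, 6, 1, 1, 1, 1]. Diagonalising L (or applying a numerical eigensolver to the 7x7 matrix) gives the spectrum above. The single zero eigenvalue shows the graph is connected. The eigenvalues sum to 12, which equals trace(L) = 2|E|.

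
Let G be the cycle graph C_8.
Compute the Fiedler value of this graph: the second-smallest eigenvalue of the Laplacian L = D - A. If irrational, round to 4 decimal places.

0.5858

The graph has 8 vertices and degree multiset [2, 2, 2, 2, 2, 2, 2, 2]; D is the diagonal matrix of degrees and L = D - A. Computing the eigenvalues of L and sorting gives [0, 0.5858, 0.5858, 2, 2, 3.4142, 3.4142, 4]. The Fiedler value lambda_2 = 0.5858 is strictly positive, so the graph is connected. By the matrix-tree theorem the graph has (1/8) * product of the nonzero eigenvalues = 8 spanning trees. The eigenvalues sum to 16, which equals trace(L) = 2|E|.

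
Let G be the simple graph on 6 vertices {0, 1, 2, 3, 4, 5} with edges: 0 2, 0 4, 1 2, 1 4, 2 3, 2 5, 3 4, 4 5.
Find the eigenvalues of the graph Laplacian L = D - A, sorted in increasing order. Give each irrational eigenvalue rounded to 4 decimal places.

[0, 2, 2, 2, 4, 6]

With the vertex order [0, 1, 2, 3, 4, 5], the degrees are [2, 2, 4, 2, 4, 2], giving D = diag(2, 2, 4, 2, 4, 2) and L = D - A. The multiplicity of 0 as a Laplacian eigenvalue equals the number of connected components. The single zero eigenvalue shows the graph is connected.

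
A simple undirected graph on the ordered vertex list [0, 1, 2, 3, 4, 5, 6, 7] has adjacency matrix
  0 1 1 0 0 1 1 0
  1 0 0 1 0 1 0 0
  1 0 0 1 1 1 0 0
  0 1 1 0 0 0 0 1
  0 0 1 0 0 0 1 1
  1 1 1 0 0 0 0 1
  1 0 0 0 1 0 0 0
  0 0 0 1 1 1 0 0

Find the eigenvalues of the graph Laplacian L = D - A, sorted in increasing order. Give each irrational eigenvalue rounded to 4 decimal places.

[0, 1.4728, 2.1457, 3.1966, 3.4964, 4, 5.3579, 6.3306]

Reading degrees in the order [0, 1, 2, 3, 4, 5, 6, 7] gives [4, 3, 4, 3, 3, 4, 2, 3]; set D = diag(4, 3, 4, 3, 3, 4, 2, 3) and form L = D - A. Diagonalising L (or applying a numerical eigensolver to the 8x8 matrix) gives the spectrum above. The single zero eigenvalue shows the graph is connected. By the matrix-tree theorem the graph has (1/8) * product of the nonzero eigenvalues = 599 spanning trees. The largest eigenvalue, 6.3306, is at most the vertex count 8.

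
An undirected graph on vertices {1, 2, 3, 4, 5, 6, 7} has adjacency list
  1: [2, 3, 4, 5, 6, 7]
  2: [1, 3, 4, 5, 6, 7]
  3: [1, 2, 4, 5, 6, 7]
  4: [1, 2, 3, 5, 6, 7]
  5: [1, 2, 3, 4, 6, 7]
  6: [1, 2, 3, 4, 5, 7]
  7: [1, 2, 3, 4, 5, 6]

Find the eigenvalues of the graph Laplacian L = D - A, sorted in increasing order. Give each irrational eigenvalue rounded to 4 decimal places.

[0, 7, 7, 7, 7, 7, 7]

With the vertex order [1, 2, 3, 4, 5, 6, 7], the degrees are [6, 6, 6, 6, 6, 6, 6], giving D = diag(6, 6, 6, 6, 6, 6, 6) and L = D - A. Since every row of L sums to 0, the all-ones vector is in the kernel and 0 is an eigenvalue.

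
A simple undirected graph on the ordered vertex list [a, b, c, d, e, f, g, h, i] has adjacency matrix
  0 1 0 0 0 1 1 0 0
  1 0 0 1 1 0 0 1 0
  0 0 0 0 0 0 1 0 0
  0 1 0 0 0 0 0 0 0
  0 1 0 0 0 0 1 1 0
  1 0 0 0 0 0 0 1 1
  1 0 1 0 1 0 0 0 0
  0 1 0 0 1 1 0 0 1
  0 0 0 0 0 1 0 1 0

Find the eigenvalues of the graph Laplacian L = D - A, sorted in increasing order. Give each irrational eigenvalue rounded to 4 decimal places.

[0, 0.5858, 0.8084, 1.7734, 2.4590, 3.4142, 4.0455, 5.1144, 5.7992]

Each diagonal entry of L is the vertex degree and each off-diagonal entry is -1 where an edge is present, 0 otherwise; in the order [a, b, c, d, e, f, g, h, i] the diagonal is [3, 4, 1, 1, 3, 3, 3, 4, 2]. Diagonalising L (or applying a numerical eigensolver to the 9x9 matrix) gives the spectrum above.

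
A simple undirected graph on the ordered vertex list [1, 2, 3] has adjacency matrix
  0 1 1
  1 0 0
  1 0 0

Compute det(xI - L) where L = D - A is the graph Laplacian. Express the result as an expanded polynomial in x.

x^3 - 4x^2 + 3x

Each diagonal entry of L is the vertex degree and each off-diagonal entry is -1 where an edge is present, 0 otherwise; in the order [1, 2, 3] the diagonal is [2, 1, 1]. L has integer entries, so p(x) = det(xI - L) has integer coefficients. Expanding the determinant yields x^3 - 4x^2 + 3x. Since p(0) = det(-L) = 0, x divides p(x). There is one zero in the spectrum, matching the 1 component.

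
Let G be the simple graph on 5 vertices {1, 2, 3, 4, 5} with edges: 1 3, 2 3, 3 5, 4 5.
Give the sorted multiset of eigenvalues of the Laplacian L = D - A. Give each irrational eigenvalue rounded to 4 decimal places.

Reading degrees in the order [1, 2, 3, 4, 5] gives [1, 1, 3, 1, 2]; set D = diag(1, 1, 3, 1, 2) and form L = D - A. The multiplicity of 0 as a Laplacian eigenvalue equals the number of connected components. The single zero eigenvalue shows the graph is connected.

[0, 0.5188, 1, 2.3111, 4.1701]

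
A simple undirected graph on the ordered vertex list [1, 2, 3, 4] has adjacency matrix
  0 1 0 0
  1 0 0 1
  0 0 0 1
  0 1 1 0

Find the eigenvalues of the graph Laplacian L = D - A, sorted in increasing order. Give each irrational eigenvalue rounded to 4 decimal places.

[0, 0.5858, 2, 3.4142]

With the vertex order [1, 2, 3, 4], the degrees are [1, 2, 1, 2], giving D = diag(1, 2, 1, 2) and L = D - A. Since every row of L sums to 0, the all-ones vector is in the kernel and 0 is an eigenvalue. The single zero eigenvalue shows the graph is connected. The largest eigenvalue, 3.4142, is at most the vertex count 4. By the matrix-tree theorem the graph has (1/4) * product of the nonzero eigenvalues = 1 spanning tree.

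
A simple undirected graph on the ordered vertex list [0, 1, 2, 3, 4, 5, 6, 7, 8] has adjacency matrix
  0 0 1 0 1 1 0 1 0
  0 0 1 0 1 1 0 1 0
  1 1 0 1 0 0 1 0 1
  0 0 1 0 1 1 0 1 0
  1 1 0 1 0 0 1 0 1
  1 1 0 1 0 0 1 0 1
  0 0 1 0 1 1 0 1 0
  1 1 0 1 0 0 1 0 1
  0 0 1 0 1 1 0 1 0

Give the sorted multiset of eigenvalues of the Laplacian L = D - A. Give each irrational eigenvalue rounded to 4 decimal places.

[0, 4, 4, 4, 4, 5, 5, 5, 9]

Each diagonal entry of L is the vertex degree and each off-diagonal entry is -1 where an edge is present, 0 otherwise; in the order [0, 1, 2, 3, 4, 5, 6, 7, 8] the diagonal is [4, 4, 5, 4, 5, 5, 4, 5, 4]. L is symmetric positive semidefinite, so every eigenvalue is real and nonnegative. There is one zero in the spectrum, matching the 1 component.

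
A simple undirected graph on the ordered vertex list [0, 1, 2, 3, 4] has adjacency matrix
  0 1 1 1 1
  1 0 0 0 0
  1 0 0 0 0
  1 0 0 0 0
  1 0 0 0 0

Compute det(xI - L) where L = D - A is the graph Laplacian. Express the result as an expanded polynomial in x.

Each diagonal entry of L is the vertex degree and each off-diagonal entry is -1 where an edge is present, 0 otherwise; in the order [0, 1, 2, 3, 4] the diagonal is [4, 1, 1, 1, 1]. The eigenvalues of L are [0, 1, 1, 1, 5]; the characteristic polynomial is the product of (x - lambda_i), which multiplies out to x^5 - 8x^4 + 18x^3 - 16x^2 + 5x. Since p(0) = det(-L) = 0, x divides p(x).

x^5 - 8x^4 + 18x^3 - 16x^2 + 5x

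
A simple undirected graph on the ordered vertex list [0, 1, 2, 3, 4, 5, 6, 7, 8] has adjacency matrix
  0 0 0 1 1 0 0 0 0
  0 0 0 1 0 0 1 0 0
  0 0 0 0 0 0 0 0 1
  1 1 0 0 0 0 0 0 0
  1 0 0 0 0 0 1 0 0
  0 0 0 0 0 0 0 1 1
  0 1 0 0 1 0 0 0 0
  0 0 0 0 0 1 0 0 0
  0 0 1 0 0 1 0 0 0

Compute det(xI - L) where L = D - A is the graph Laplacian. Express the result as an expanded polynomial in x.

Each diagonal entry of L is the vertex degree and each off-diagonal entry is -1 where an edge is present, 0 otherwise; in the order [0, 1, 2, 3, 4, 5, 6, 7, 8] the diagonal is [2, 2, 1, 2, 2, 2, 2, 1, 2]. Computing det(xI - L) by cofactor expansion (or equivalently via sum-over-permutations) gives x^9 - 16x^8 + 105x^7 - 364x^6 + 715x^5 - 790x^4 + 450x^3 - 100x^2. The constant term is 0 because L is singular (the all-ones vector lies in its kernel). The largest eigenvalue, 3.6180, is at most the vertex count 9. The eigenvalues sum to 16, which equals trace(L) = 2|E|.

x^9 - 16x^8 + 105x^7 - 364x^6 + 715x^5 - 790x^4 + 450x^3 - 100x^2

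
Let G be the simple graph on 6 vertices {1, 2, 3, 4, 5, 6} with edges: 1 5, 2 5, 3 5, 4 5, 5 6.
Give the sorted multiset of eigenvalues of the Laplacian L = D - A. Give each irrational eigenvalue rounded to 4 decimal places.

[0, 1, 1, 1, 1, 6]

With the vertex order [1, 2, 3, 4, 5, 6], the degrees are [1, 1, 1, 1, 5, 1], giving D = diag(1, 1, 1, 1, 5, 1) and L = D - A. The multiplicity of 0 as a Laplacian eigenvalue equals the number of connected components. The single zero eigenvalue shows the graph is connected.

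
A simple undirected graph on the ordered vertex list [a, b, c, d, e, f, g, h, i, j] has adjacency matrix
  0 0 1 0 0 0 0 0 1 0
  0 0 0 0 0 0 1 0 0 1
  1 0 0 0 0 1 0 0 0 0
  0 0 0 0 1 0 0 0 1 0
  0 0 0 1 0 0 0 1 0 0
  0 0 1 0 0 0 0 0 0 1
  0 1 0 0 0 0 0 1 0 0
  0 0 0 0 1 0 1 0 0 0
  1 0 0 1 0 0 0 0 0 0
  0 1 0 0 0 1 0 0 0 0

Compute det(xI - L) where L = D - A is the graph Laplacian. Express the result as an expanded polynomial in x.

x^10 - 20x^9 + 170x^8 - 800x^7 + 2275x^6 - 4004x^5 + 4290x^4 - 2640x^3 + 825x^2 - 100x

Each diagonal entry of L is the vertex degree and each off-diagonal entry is -1 where an edge is present, 0 otherwise; in the order [a, b, c, d, e, f, g, h, i, j] the diagonal is [2, 2, 2, 2, 2, 2, 2, 2, 2, 2]. Computing det(xI - L) by cofactor expansion (or equivalently via sum-over-permutations) gives x^10 - 20x^9 + 170x^8 - 800x^7 + 2275x^6 - 4004x^5 + 4290x^4 - 2640x^3 + 825x^2 - 100x. The constant term is 0 because L is singular (the all-ones vector lies in its kernel). By the matrix-tree theorem the graph has (1/10) * product of the nonzero eigenvalues = 10 spanning trees. The largest eigenvalue, 4, is at most the vertex count 10.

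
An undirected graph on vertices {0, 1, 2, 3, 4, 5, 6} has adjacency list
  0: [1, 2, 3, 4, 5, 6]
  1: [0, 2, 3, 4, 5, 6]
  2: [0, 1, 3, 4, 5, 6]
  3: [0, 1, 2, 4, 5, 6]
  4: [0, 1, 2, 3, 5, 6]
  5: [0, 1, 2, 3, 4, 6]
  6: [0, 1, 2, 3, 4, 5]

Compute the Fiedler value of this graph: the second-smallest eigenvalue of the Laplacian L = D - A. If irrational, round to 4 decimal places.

With the vertex order [0, 1, 2, 3, 4, 5, 6], the degrees are [6, 6, 6, 6, 6, 6, 6], giving D = diag(6, 6, 6, 6, 6, 6, 6) and L = D - A. The smallest Laplacian eigenvalue is always 0. The next one, lambda_2 = 7, measures how hard the graph is to disconnect: larger values mean better connectivity. There is one zero in the spectrum, matching the 1 component. The eigenvalues sum to 42, which equals trace(L) = 2|E|.

7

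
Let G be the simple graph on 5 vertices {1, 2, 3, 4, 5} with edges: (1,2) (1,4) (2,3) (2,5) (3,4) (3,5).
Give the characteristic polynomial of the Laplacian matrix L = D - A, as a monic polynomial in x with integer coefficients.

Reading degrees in the order [1, 2, 3, 4, 5] gives [2, 3, 3, 2, 2]; set D = diag(2, 3, 3, 2, 2) and form L = D - A. L has integer entries, so p(x) = det(xI - L) has integer coefficients. Expanding the determinant yields x^5 - 12x^4 + 51x^3 - 90x^2 + 55x. The coefficient of x^4 equals -trace(L) = -12, matching the sum of degrees. There is one zero in the spectrum, matching the 1 component.

x^5 - 12x^4 + 51x^3 - 90x^2 + 55x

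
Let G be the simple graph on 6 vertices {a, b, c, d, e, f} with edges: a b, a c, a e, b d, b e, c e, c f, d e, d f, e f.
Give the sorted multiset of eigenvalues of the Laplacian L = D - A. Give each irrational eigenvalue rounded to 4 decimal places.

Each diagonal entry of L is the vertex degree and each off-diagonal entry is -1 where an edge is present, 0 otherwise; in the order [a, b, c, d, e, f] the diagonal is [3, 3, 3, 3, 5, 3]. Since every row of L sums to 0, the all-ones vector is in the kernel and 0 is an eigenvalue. The single zero eigenvalue shows the graph is connected. The eigenvalues sum to 20, which equals trace(L) = 2|E|. By the matrix-tree theorem the graph has (1/6) * product of the nonzero eigenvalues = 121 spanning trees.

[0, 2.3820, 2.3820, 4.6180, 4.6180, 6]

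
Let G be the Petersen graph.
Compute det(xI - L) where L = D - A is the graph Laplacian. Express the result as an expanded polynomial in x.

x^10 - 30x^9 + 390x^8 - 2880x^7 + 13305x^6 - 39882x^5 + 77640x^4 - 94800x^3 + 66000x^2 - 20000x

The graph has 10 vertices and degree multiset [3, 3, 3, 3, 3, 3, 3, 3, 3, 3]; D is the diagonal matrix of degrees and L = D - A. The eigenvalues of L are [0, 2, 2, 2, 2, 2, 5, 5, 5, 5]; the characteristic polynomial is the product of (x - lambda_i), which multiplies out to x^10 - 30x^9 + 390x^8 - 2880x^7 + 13305x^6 - 39882x^5 + 77640x^4 - 94800x^3 + 66000x^2 - 20000x. The coefficient of x^9 equals -trace(L) = -30, matching the sum of degrees. The eigenvalues sum to 30, which equals trace(L) = 2|E|. By the matrix-tree theorem the graph has (1/10) * product of the nonzero eigenvalues = 2000 spanning trees.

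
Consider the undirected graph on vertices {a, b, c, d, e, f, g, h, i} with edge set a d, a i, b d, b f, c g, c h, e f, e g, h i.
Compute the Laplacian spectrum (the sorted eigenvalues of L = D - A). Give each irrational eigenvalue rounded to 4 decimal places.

[0, 0.4679, 0.4679, 1.6527, 1.6527, 3, 3, 3.8794, 3.8794]

With the vertex order [a, b, c, d, e, f, g, h, i], the degrees are [2, 2, 2, 2, 2, 2, 2, 2, 2], giving D = diag(2, 2, 2, 2, 2, 2, 2, 2, 2) and L = D - A. Since every row of L sums to 0, the all-ones vector is in the kernel and 0 is an eigenvalue. The single zero eigenvalue shows the graph is connected.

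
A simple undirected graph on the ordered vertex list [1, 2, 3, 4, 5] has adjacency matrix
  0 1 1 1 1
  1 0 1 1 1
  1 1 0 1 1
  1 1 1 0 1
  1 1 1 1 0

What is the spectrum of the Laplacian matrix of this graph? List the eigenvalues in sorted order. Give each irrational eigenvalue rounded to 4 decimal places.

[0, 5, 5, 5, 5]

Reading degrees in the order [1, 2, 3, 4, 5] gives [4, 4, 4, 4, 4]; set D = diag(4, 4, 4, 4, 4) and form L = D - A. Since every row of L sums to 0, the all-ones vector is in the kernel and 0 is an eigenvalue. The single zero eigenvalue shows the graph is connected. There is one zero in the spectrum, matching the 1 component. The eigenvalues sum to 20, which equals trace(L) = 2|E|.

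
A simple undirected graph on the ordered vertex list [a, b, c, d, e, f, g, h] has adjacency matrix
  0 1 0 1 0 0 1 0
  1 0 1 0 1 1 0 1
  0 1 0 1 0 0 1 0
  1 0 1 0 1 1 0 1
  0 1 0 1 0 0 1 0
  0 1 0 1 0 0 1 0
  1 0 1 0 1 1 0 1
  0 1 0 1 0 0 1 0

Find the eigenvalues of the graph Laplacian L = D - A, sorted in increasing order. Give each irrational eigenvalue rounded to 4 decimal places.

[0, 3, 3, 3, 3, 5, 5, 8]

Reading degrees in the order [a, b, c, d, e, f, g, h] gives [3, 5, 3, 5, 3, 3, 5, 3]; set D = diag(3, 5, 3, 5, 3, 3, 5, 3) and form L = D - A. Diagonalising L (or applying a numerical eigensolver to the 8x8 matrix) gives the spectrum above. By the matrix-tree theorem the graph has (1/8) * product of the nonzero eigenvalues = 2025 spanning trees.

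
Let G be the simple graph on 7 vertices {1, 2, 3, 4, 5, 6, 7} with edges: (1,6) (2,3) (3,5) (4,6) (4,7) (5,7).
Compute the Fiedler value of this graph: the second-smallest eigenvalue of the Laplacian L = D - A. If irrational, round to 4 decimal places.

0.1981

With the vertex order [1, 2, 3, 4, 5, 6, 7], the degrees are [1, 1, 2, 2, 2, 2, 2], giving D = diag(1, 1, 2, 2, 2, 2, 2) and L = D - A. Computing the eigenvalues of L and sorting gives [0, 0.1981, 0.7530, 1.5550, 2.4450, 3.2470, 3.8019]. The Fiedler value lambda_2 = 0.1981 is strictly positive, so the graph is connected. There is one zero in the spectrum, matching the 1 component. By the matrix-tree theorem the graph has (1/7) * product of the nonzero eigenvalues = 1 spanning tree.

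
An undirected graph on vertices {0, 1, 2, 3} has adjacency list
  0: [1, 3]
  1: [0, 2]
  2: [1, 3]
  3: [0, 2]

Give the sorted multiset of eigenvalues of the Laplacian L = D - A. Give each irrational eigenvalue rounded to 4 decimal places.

With the vertex order [0, 1, 2, 3], the degrees are [2, 2, 2, 2], giving D = diag(2, 2, 2, 2) and L = D - A. Since every row of L sums to 0, the all-ones vector is in the kernel and 0 is an eigenvalue. There is one zero in the spectrum, matching the 1 component.

[0, 2, 2, 4]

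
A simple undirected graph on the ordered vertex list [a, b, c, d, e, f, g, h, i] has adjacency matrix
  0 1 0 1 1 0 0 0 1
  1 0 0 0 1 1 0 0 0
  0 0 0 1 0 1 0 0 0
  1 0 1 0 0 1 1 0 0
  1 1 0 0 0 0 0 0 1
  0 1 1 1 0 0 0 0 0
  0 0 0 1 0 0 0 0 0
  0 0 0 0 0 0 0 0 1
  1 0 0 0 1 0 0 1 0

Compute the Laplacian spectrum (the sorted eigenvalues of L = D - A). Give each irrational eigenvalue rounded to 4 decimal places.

Each diagonal entry of L is the vertex degree and each off-diagonal entry is -1 where an edge is present, 0 otherwise; in the order [a, b, c, d, e, f, g, h, i] the diagonal is [4, 3, 2, 4, 3, 3, 1, 1, 3]. Diagonalising L (or applying a numerical eigensolver to the 9x9 matrix) gives the spectrum above. There is one zero in the spectrum, matching the 1 component. By the matrix-tree theorem the graph has (1/9) * product of the nonzero eigenvalues = 79 spanning trees.

[0, 0.4525, 0.9639, 1.3591, 2.8314, 3.8089, 4.1470, 4.5747, 5.8625]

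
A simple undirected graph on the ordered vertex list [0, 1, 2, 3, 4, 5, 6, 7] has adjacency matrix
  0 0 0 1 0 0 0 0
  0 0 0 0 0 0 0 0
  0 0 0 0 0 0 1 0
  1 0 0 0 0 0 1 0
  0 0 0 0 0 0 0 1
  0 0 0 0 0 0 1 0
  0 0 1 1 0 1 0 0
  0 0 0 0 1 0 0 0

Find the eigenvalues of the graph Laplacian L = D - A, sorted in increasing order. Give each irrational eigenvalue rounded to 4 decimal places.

Reading degrees in the order [0, 1, 2, 3, 4, 5, 6, 7] gives [1, 0, 1, 2, 1, 1, 3, 1]; set D = diag(1, 0, 1, 2, 1, 1, 3, 1) and form L = D - A. The multiplicity of 0 as a Laplacian eigenvalue equals the number of connected components. The 3 zero eigenvalues correspond to the 3 connected components. There are 3 zeros in the spectrum, matching the 3 components. The largest eigenvalue, 4.1701, is at most the vertex count 8.

[0, 0, 0, 0.5188, 1, 2, 2.3111, 4.1701]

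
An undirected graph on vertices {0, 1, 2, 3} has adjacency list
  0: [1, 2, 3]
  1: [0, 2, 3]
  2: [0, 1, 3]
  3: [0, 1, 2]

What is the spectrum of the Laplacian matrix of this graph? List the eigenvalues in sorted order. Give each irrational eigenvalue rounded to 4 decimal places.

[0, 4, 4, 4]

With the vertex order [0, 1, 2, 3], the degrees are [3, 3, 3, 3], giving D = diag(3, 3, 3, 3) and L = D - A. Since every row of L sums to 0, the all-ones vector is in the kernel and 0 is an eigenvalue. The single zero eigenvalue shows the graph is connected. The eigenvalues sum to 12, which equals trace(L) = 2|E|.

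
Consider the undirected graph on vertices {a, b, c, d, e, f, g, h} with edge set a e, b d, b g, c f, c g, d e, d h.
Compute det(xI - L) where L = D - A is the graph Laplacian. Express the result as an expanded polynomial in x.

x^8 - 14x^7 + 77x^6 - 212x^5 + 308x^4 - 228x^3 + 76x^2 - 8x

Each diagonal entry of L is the vertex degree and each off-diagonal entry is -1 where an edge is present, 0 otherwise; in the order [a, b, c, d, e, f, g, h] the diagonal is [1, 2, 2, 3, 2, 1, 2, 1]. L has integer entries, so p(x) = det(xI - L) has integer coefficients. Expanding the determinant yields x^8 - 14x^7 + 77x^6 - 212x^5 + 308x^4 - 228x^3 + 76x^2 - 8x. The constant term is 0 because L is singular (the all-ones vector lies in its kernel). By the matrix-tree theorem the graph has (1/8) * product of the nonzero eigenvalues = 1 spanning tree. There is one zero in the spectrum, matching the 1 component.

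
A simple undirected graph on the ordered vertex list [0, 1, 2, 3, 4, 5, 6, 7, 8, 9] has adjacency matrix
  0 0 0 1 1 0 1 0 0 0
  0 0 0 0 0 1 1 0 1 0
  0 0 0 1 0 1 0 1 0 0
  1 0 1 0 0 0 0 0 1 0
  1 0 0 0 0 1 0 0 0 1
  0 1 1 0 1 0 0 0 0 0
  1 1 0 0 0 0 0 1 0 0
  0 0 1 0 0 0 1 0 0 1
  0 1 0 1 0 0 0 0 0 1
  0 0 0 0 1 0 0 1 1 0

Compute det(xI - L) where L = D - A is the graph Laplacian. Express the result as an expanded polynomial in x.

x^10 - 30x^9 + 390x^8 - 2880x^7 + 13305x^6 - 39882x^5 + 77640x^4 - 94800x^3 + 66000x^2 - 20000x

Reading degrees in the order [0, 1, 2, 3, 4, 5, 6, 7, 8, 9] gives [3, 3, 3, 3, 3, 3, 3, 3, 3, 3]; set D = diag(3, 3, 3, 3, 3, 3, 3, 3, 3, 3) and form L = D - A. Computing det(xI - L) by cofactor expansion (or equivalently via sum-over-permutations) gives x^10 - 30x^9 + 390x^8 - 2880x^7 + 13305x^6 - 39882x^5 + 77640x^4 - 94800x^3 + 66000x^2 - 20000x. Since p(0) = det(-L) = 0, x divides p(x). By the matrix-tree theorem the graph has (1/10) * product of the nonzero eigenvalues = 2000 spanning trees. The largest eigenvalue, 5, is at most the vertex count 10.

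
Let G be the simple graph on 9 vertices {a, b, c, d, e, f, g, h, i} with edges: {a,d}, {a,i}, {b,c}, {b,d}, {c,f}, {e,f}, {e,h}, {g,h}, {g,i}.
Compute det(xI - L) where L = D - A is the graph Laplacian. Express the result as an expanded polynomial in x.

With the vertex order [a, b, c, d, e, f, g, h, i], the degrees are [2, 2, 2, 2, 2, 2, 2, 2, 2], giving D = diag(2, 2, 2, 2, 2, 2, 2, 2, 2) and L = D - A. Computing det(xI - L) by cofactor expansion (or equivalently via sum-over-permutations) gives x^9 - 18x^8 + 135x^7 - 546x^6 + 1287x^5 - 1782x^4 + 1386x^3 - 540x^2 + 81x. Since p(0) = det(-L) = 0, x divides p(x). The largest eigenvalue, 3.8794, is at most the vertex count 9. By the matrix-tree theorem the graph has (1/9) * product of the nonzero eigenvalues = 9 spanning trees.

x^9 - 18x^8 + 135x^7 - 546x^6 + 1287x^5 - 1782x^4 + 1386x^3 - 540x^2 + 81x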